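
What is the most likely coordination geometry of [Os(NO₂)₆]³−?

Each nitro (N-bound nitrite) is −1; balancing the −3 overall charge requires Os(III).
Osmium is a group-8 element; Os(III) is therefore d⁵.
With 6 monodentate ligands the coordination number is 6.
Six donors around a single metal centre give an octahedral coordination sphere.

octahedral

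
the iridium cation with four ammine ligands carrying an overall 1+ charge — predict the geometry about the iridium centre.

Ligand charges: ammonia is neutral. With an overall charge of +1 the iridium centre must be in the +1 oxidation state.
Group 9 minus oxidation state 1 gives a d⁸ configuration.
With 4 monodentate ligands the coordination number is 4.
A 5d d⁸ ion has a large crystal-field splitting; square planar leaves the high-energy d_{x²−y²} orbital empty and maximises CFSE.

square planar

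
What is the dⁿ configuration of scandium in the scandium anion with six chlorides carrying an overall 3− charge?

Summing ligand charges against the −3 overall charge gives an oxidation state of +3 for scandium.
Group 3 minus oxidation state 3 gives a d⁰ configuration.

d0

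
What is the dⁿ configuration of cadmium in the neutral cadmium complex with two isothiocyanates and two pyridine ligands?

d10

Each isothiocyanate is −1; pyridine is neutral; balancing the 0 overall charge requires Cd(II).
Cadmium is a group-12 element; Cd(II) is therefore d¹⁰.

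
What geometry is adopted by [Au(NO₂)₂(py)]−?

trigonal planar

Summing ligand charges against the −1 overall charge gives an oxidation state of +1 for gold.
Group 11 minus oxidation state 1 gives a d¹⁰ configuration.
With 3 monodentate ligands the coordination number is 3.
Three ligands around a d¹⁰ centre minimise repulsion in a trigonal-planar arrangement.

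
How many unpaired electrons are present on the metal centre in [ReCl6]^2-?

Each chloride is −1; balancing the −2 overall charge requires Re(IV).
Rhenium is a group-7 element; Re(IV) is therefore d³.
In an octahedral field the d³ configuration is t₂g³e_g⁰ (only one arrangement possible), giving 3 unpaired electrons.

3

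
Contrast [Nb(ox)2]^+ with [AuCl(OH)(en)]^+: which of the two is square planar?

[AuCl(OH)(en)]^+

For [Nb(ox)2]^+: Summing ligand charges against the +1 overall charge gives an oxidation state of +5 for niobium. Niobium is a group-5 element; Nb(V) is therefore d⁰. A d⁰ ion has no crystal-field stabilisation preference between square planar and tetrahedral, so four ligands adopt the sterically favoured tetrahedral geometry. → tetrahedral.
For [AuCl(OH)(en)]^+: Ligand charges: each chloride is −1; each hydroxide is −1; ethylenediamine is neutral. With an overall charge of +1 the gold centre must be in the +3 oxidation state. Group 11 minus oxidation state 3 gives a d⁸ configuration. A 5d d⁸ ion has a large crystal-field splitting; square planar leaves the high-energy d_{x²−y²} orbital empty and maximises CFSE. → square planar.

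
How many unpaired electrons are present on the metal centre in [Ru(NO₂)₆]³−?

1 unpaired electron

Summing ligand charges against the −3 overall charge gives an oxidation state of +3 for ruthenium.
Ruthenium is a group-8 element; Ru(III) is therefore d⁵.
The spin state decides the count: a 4d ion has a large Δₒ and is invariably low-spin.
An octahedral low-spin d⁵ ion is t₂g⁵e_g⁰, giving 1 unpaired electron.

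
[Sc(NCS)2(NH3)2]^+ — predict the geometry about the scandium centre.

tetrahedral

Summing ligand charges against the +1 overall charge gives an oxidation state of +3 for scandium.
Group 3 minus oxidation state 3 gives a d⁰ configuration.
Coordination number: 4.
A d⁰ ion has no crystal-field stabilisation preference between square planar and tetrahedral, so four ligands adopt the sterically favoured tetrahedral geometry.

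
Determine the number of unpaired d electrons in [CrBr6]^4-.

Summing ligand charges against the −4 overall charge gives an oxidation state of +2 for chromium.
Group 6 minus oxidation state 2 gives a d⁴ configuration.
The spin state decides the count: Bromide is a weak-field ligand for a first-row metal, so the complex is high-spin.
An octahedral high-spin d⁴ ion is t₂g³e_g¹, giving 4 unpaired electrons.

4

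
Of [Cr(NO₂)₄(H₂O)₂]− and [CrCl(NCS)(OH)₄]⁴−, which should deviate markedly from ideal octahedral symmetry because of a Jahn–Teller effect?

[CrCl(NCS)(OH)₄]⁴−

[Cr(NO₂)₄(H₂O)₂]−: Summing ligand charges against the −1 overall charge gives an oxidation state of +3 for chromium. Cr sits in group 6, so the d-electron count is 6 − 3 = 3. The d³ configuration leaves the e_g set evenly filled (or empty) — no strong Jahn–Teller driving force.
[CrCl(NCS)(OH)₄]⁴−: Ligand charges: each chloride is −1; each isothiocyanate is −1; each hydroxide is −1. With an overall charge of −4 the chromium centre must be in the +2 oxidation state. Cr sits in group 6, so the d-electron count is 6 − 2 = 4. Chloride, hydroxide, and isothiocyanate are weak-field ligands for a first-row metal, so the complex is high-spin. The t₂g³e_g¹ (high-spin) configuration has an unevenly filled e_g set; the Jahn–Teller theorem predicts a tetragonal distortion (typically axial elongation) to lift the degeneracy.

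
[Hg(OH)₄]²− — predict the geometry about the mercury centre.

tetrahedral

Ligand charges: each hydroxide is −1. With an overall charge of −2 the mercury centre must be in the +2 oxidation state.
Group 12 minus oxidation state 2 gives a d¹⁰ configuration.
With 4 monodentate ligands the coordination number is 4.
A d¹⁰ ion has no crystal-field stabilisation preference between square planar and tetrahedral, so four ligands adopt the sterically favoured tetrahedral geometry.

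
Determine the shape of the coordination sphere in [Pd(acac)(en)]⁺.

square planar

Ligand charges: each acetylacetonate is −1; ethylenediamine is neutral. With an overall charge of +1 the palladium centre must be in the +2 oxidation state.
Pd sits in group 10, so the d-electron count is 10 − 2 = 8.
Counting donor atoms: 1×acetylacetonate (bidentate) → 2 donors; 1×ethylenediamine (bidentate) → 2 donors. Coordination number = 4.
A 4d d⁸ ion has a large crystal-field splitting; square planar leaves the high-energy d_{x²−y²} orbital empty and maximises CFSE.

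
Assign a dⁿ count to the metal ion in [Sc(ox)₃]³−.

Ligand charges: each oxalate is −2. With an overall charge of −3 the scandium centre must be in the +3 oxidation state.
Sc sits in group 3, so the d-electron count is 3 − 3 = 0.

d⁰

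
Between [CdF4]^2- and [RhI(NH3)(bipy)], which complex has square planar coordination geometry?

For [CdF4]^2-: Ligand charges: each fluoride is −1. With an overall charge of −2 the cadmium centre must be in the +2 oxidation state. Cd sits in group 12, so the d-electron count is 12 − 2 = 10. A d¹⁰ ion has no crystal-field stabilisation preference between square planar and tetrahedral, so four ligands adopt the sterically favoured tetrahedral geometry. → tetrahedral.
For [RhI(NH3)(bipy)]: Each iodide is −1; ammonia is neutral; 2,2′-bipyridine is neutral; balancing the 0 overall charge requires Rh(I). Rhodium is a group-9 element; Rh(I) is therefore d⁸. A 4d d⁸ ion has a large crystal-field splitting; square planar leaves the high-energy d_{x²−y²} orbital empty and maximises CFSE. → square planar.

[RhI(NH3)(bipy)]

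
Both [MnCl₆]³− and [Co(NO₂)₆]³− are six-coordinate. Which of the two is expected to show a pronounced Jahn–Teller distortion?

[MnCl₆]³−

[MnCl₆]³−: Each chloride is −1; balancing the −3 overall charge requires Mn(III). Manganese is a group-7 element; Mn(III) is therefore d⁴. Chloride is a weak-field ligand for a first-row metal, so the complex is high-spin. The t₂g³e_g¹ (high-spin) configuration has an unevenly filled e_g set; the Jahn–Teller theorem predicts a tetragonal distortion (typically axial elongation) to lift the degeneracy.
[Co(NO₂)₆]³−: Ligand charges: each nitro (N-bound nitrite) is −1. With an overall charge of −3 the cobalt centre must be in the +3 oxidation state. Group 9 minus oxidation state 3 gives a d⁶ configuration. Co(III) has an exceptionally large octahedral splitting and is low-spin with essentially every ligand except fluoride. The d⁶ configuration leaves the e_g set evenly filled (or empty) — no strong Jahn–Teller driving force.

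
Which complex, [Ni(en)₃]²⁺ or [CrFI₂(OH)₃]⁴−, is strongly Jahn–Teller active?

[Ni(en)₃]²⁺: Ethylenediamine is neutral; balancing the +2 overall charge requires Ni(II). Ni sits in group 10, so the d-electron count is 10 − 2 = 8. The d⁸ configuration leaves the e_g set evenly filled (or empty) — no strong Jahn–Teller driving force.
[CrFI₂(OH)₃]⁴−: Ligand charges: each fluoride is −1; each iodide is −1; each hydroxide is −1. With an overall charge of −4 the chromium centre must be in the +2 oxidation state. Chromium is a group-6 element; Cr(II) is therefore d⁴. Fluoride, hydroxide, and iodide are weak-field ligands for a first-row metal, so the complex is high-spin. The t₂g³e_g¹ (high-spin) configuration has an unevenly filled e_g set; the Jahn–Teller theorem predicts a tetragonal distortion (typically axial elongation) to lift the degeneracy.

[CrFI₂(OH)₃]⁴−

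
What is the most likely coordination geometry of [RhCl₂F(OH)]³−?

Ligand charges: each chloride is −1; each fluoride is −1; each hydroxide is −1. With an overall charge of −3 the rhodium centre must be in the +1 oxidation state.
Rhodium is a group-9 element; Rh(I) is therefore d⁸.
With 4 monodentate ligands the coordination number is 4.
A 4d d⁸ ion has a large crystal-field splitting; square planar leaves the high-energy d_{x²−y²} orbital empty and maximises CFSE.

square planar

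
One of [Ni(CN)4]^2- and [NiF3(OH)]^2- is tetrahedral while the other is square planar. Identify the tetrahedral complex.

For [Ni(CN)4]^2-: Summing ligand charges against the −2 overall charge gives an oxidation state of +2 for nickel. Ni sits in group 10, so the d-electron count is 10 − 2 = 8. Cyanide is a strong-field ligand (high in the spectrochemical series). A 3d d⁸ ion with strong-field ligands gains enough CFSE to favour square planar over tetrahedral. → square planar.
For [NiF3(OH)]^2-: Summing ligand charges against the −2 overall charge gives an oxidation state of +2 for nickel. Ni sits in group 10, so the d-electron count is 10 − 2 = 8. Fluoride and hydroxide are weak-field ligands. With weak-field ligands the CFSE gain from square planar is small, so a 3d d⁸ ion takes the sterically preferred tetrahedral geometry. → tetrahedral.

[NiF3(OH)]^2-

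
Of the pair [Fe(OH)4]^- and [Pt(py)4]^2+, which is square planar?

For [Fe(OH)4]^-: Ligand charges: each hydroxide is −1. With an overall charge of −1 the iron centre must be in the +3 oxidation state. Fe sits in group 8, so the d-electron count is 8 − 3 = 5. A high-spin d⁵ ion has zero CFSE in either geometry, so four ligands adopt the sterically favoured tetrahedral geometry. → tetrahedral.
For [Pt(py)4]^2+: Pyridine is neutral; balancing the +2 overall charge requires Pt(II). Pt sits in group 10, so the d-electron count is 10 − 2 = 8. A 5d d⁸ ion has a large crystal-field splitting; square planar leaves the high-energy d_{x²−y²} orbital empty and maximises CFSE. → square planar.

[Pt(py)4]^2+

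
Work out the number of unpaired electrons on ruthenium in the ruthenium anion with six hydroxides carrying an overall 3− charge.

Each hydroxide is −1; balancing the −3 overall charge requires Ru(III).
Ru sits in group 8, so the d-electron count is 8 − 3 = 5.
The spin state decides the count: a 4d ion has a large Δₒ and is invariably low-spin.
An octahedral low-spin d⁵ ion is t₂g⁵e_g⁰, giving 1 unpaired electron.

1 unpaired electron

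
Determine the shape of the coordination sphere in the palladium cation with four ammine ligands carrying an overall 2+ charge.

Summing ligand charges against the +2 overall charge gives an oxidation state of +2 for palladium.
Palladium is a group-10 element; Pd(II) is therefore d⁸.
Coordination number: 4.
A 4d d⁸ ion has a large crystal-field splitting; square planar leaves the high-energy d_{x²−y²} orbital empty and maximises CFSE.

square planar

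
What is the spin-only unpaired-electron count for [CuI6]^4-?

1 unpaired electron

Each iodide is −1; balancing the −4 overall charge requires Cu(II).
Group 11 minus oxidation state 2 gives a d⁹ configuration.
In an octahedral field the d⁹ configuration is t₂g⁶e_g³ (only one arrangement possible), giving 1 unpaired electron.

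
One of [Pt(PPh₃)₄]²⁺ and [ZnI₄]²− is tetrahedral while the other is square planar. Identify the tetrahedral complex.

[ZnI₄]²−

For [Pt(PPh₃)₄]²⁺: Ligand charges: triphenylphosphine is neutral. With an overall charge of +2 the platinum centre must be in the +2 oxidation state. Group 10 minus oxidation state 2 gives a d⁸ configuration. A 5d d⁸ ion has a large crystal-field splitting; square planar leaves the high-energy d_{x²−y²} orbital empty and maximises CFSE. → square planar.
For [ZnI₄]²−: Ligand charges: each iodide is −1. With an overall charge of −2 the zinc centre must be in the +2 oxidation state. Zinc is a group-12 element; Zn(II) is therefore d¹⁰. A d¹⁰ ion has no crystal-field stabilisation preference between square planar and tetrahedral, so four ligands adopt the sterically favoured tetrahedral geometry. → tetrahedral.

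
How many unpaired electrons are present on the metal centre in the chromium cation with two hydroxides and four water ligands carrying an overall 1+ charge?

3

Summing ligand charges against the +1 overall charge gives an oxidation state of +3 for chromium.
Cr sits in group 6, so the d-electron count is 6 − 3 = 3.
In an octahedral field the d³ configuration is t₂g³e_g⁰ (only one arrangement possible), giving 3 unpaired electrons.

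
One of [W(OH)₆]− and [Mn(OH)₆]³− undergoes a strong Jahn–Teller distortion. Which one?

[Mn(OH)₆]³−

[W(OH)₆]−: Summing ligand charges against the −1 overall charge gives an oxidation state of +5 for tungsten. Tungsten is a group-6 element; W(V) is therefore d¹. The d¹ configuration leaves the e_g set evenly filled (or empty) — no strong Jahn–Teller driving force.
[Mn(OH)₆]³−: Summing ligand charges against the −3 overall charge gives an oxidation state of +3 for manganese. Group 7 minus oxidation state 3 gives a d⁴ configuration. Hydroxide is a weak-field ligand for a first-row metal, so the complex is high-spin. The t₂g³e_g¹ (high-spin) configuration has an unevenly filled e_g set; the Jahn–Teller theorem predicts a tetragonal distortion (typically axial elongation) to lift the degeneracy.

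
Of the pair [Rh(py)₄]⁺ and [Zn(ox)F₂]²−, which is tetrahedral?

[Zn(ox)F₂]²−

For [Rh(py)₄]⁺: Pyridine is neutral; balancing the +1 overall charge requires Rh(I). Group 9 minus oxidation state 1 gives a d⁸ configuration. A 4d d⁸ ion has a large crystal-field splitting; square planar leaves the high-energy d_{x²−y²} orbital empty and maximises CFSE. → square planar.
For [Zn(ox)F₂]²−: Summing ligand charges against the −2 overall charge gives an oxidation state of +2 for zinc. Group 12 minus oxidation state 2 gives a d¹⁰ configuration. A d¹⁰ ion has no crystal-field stabilisation preference between square planar and tetrahedral, so four ligands adopt the sterically favoured tetrahedral geometry. → tetrahedral.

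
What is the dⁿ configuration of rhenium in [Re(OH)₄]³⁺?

d0

Summing ligand charges against the +3 overall charge gives an oxidation state of +7 for rhenium.
Rhenium is a group-7 element; Re(VII) is therefore d⁰.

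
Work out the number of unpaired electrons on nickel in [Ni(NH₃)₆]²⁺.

Ammonia is neutral; balancing the +2 overall charge requires Ni(II).
Nickel is a group-10 element; Ni(II) is therefore d⁸.
In an octahedral field the d⁸ configuration is t₂g⁶e_g² (only one arrangement possible), giving 2 unpaired electrons.

2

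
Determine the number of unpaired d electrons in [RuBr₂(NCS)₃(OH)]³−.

1 unpaired electron

Ligand charges: each bromide is −1; each isothiocyanate is −1; each hydroxide is −1. With an overall charge of −3 the ruthenium centre must be in the +3 oxidation state.
Ruthenium is a group-8 element; Ru(III) is therefore d⁵.
The spin state decides the count: a 4d ion has a large Δₒ and is invariably low-spin.
An octahedral low-spin d⁵ ion is t₂g⁵e_g⁰, giving 1 unpaired electron.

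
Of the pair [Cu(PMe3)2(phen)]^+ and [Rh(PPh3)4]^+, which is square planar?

For [Cu(PMe3)2(phen)]^+: Summing ligand charges against the +1 overall charge gives an oxidation state of +1 for copper. Group 11 minus oxidation state 1 gives a d¹⁰ configuration. A d¹⁰ ion has no crystal-field stabilisation preference between square planar and tetrahedral, so four ligands adopt the sterically favoured tetrahedral geometry. → tetrahedral.
For [Rh(PPh3)4]^+: Ligand charges: triphenylphosphine is neutral. With an overall charge of +1 the rhodium centre must be in the +1 oxidation state. Rhodium is a group-9 element; Rh(I) is therefore d⁸. A 4d d⁸ ion has a large crystal-field splitting; square planar leaves the high-energy d_{x²−y²} orbital empty and maximises CFSE. → square planar.

[Rh(PPh3)4]^+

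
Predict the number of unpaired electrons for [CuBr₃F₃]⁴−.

1 unpaired electron

Summing ligand charges against the −4 overall charge gives an oxidation state of +2 for copper.
Cu sits in group 11, so the d-electron count is 11 − 2 = 9.
In an octahedral field the d⁹ configuration is t₂g⁶e_g³ (only one arrangement possible), giving 1 unpaired electron.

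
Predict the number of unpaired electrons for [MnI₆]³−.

4

Each iodide is −1; balancing the −3 overall charge requires Mn(III).
Manganese is a group-7 element; Mn(III) is therefore d⁴.
The spin state decides the count: Iodide is a weak-field ligand for a first-row metal, so the complex is high-spin.
An octahedral high-spin d⁴ ion is t₂g³e_g¹, giving 4 unpaired electrons.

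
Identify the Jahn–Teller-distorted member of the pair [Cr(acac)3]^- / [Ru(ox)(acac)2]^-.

[Cr(acac)3]^-: Summing ligand charges against the −1 overall charge gives an oxidation state of +2 for chromium. Chromium is a group-6 element; Cr(II) is therefore d⁴. Acetylacetonate is a weak-field ligand for a first-row metal, so the complex is high-spin. The t₂g³e_g¹ (high-spin) configuration has an unevenly filled e_g set; the Jahn–Teller theorem predicts a tetragonal distortion (typically axial elongation) to lift the degeneracy.
[Ru(ox)(acac)2]^-: Each oxalate is −2; each acetylacetonate is −1; balancing the −1 overall charge requires Ru(III). Group 8 minus oxidation state 3 gives a d⁵ configuration. A 4d ion has a large Δₒ and is invariably low-spin. The d⁵ configuration leaves the e_g set evenly filled (or empty) — no strong Jahn–Teller driving force.

[Cr(acac)3]^-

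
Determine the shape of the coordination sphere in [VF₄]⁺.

tetrahedral

Summing ligand charges against the +1 overall charge gives an oxidation state of +5 for vanadium.
Group 5 minus oxidation state 5 gives a d⁰ configuration.
With 4 monodentate ligands the coordination number is 4.
A d⁰ ion has no crystal-field stabilisation preference between square planar and tetrahedral, so four ligands adopt the sterically favoured tetrahedral geometry.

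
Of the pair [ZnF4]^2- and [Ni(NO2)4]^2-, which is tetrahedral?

For [ZnF4]^2-: Summing ligand charges against the −2 overall charge gives an oxidation state of +2 for zinc. Group 12 minus oxidation state 2 gives a d¹⁰ configuration. A d¹⁰ ion has no crystal-field stabilisation preference between square planar and tetrahedral, so four ligands adopt the sterically favoured tetrahedral geometry. → tetrahedral.
For [Ni(NO2)4]^2-: Ligand charges: each nitro (N-bound nitrite) is −1. With an overall charge of −2 the nickel centre must be in the +2 oxidation state. Ni sits in group 10, so the d-electron count is 10 − 2 = 8. Nitro (N-bound nitrite) is a strong-field ligand (high in the spectrochemical series). A 3d d⁸ ion with strong-field ligands gains enough CFSE to favour square planar over tetrahedral. → square planar.

[ZnF4]^2-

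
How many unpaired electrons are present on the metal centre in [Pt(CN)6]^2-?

0 unpaired electrons

Summing ligand charges against the −2 overall charge gives an oxidation state of +4 for platinum.
Pt sits in group 10, so the d-electron count is 10 − 4 = 6.
The spin state decides the count: a 5d ion has a large Δₒ and is invariably low-spin.
An octahedral low-spin d⁶ ion is t₂g⁶e_g⁰, giving 0 unpaired electrons.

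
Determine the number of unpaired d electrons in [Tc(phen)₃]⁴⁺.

1,10-phenanthroline is neutral; balancing the +4 overall charge requires Tc(IV).
Tc sits in group 7, so the d-electron count is 7 − 4 = 3.
Counting donor atoms: 3×1,10-phenanthroline (bidentate) → 6 donors. Coordination number = 6.
In an octahedral field the d³ configuration is t₂g³e_g⁰ (only one arrangement possible), giving 3 unpaired electrons.

3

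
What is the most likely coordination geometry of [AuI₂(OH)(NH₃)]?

Ligand charges: each iodide is −1; each hydroxide is −1; ammonia is neutral. With an overall charge of 0 the gold centre must be in the +3 oxidation state.
Group 11 minus oxidation state 3 gives a d⁸ configuration.
With 4 monodentate ligands the coordination number is 4.
A 5d d⁸ ion has a large crystal-field splitting; square planar leaves the high-energy d_{x²−y²} orbital empty and maximises CFSE.

square planar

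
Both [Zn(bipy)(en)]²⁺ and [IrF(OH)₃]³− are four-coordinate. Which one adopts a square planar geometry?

For [Zn(bipy)(en)]²⁺: Summing ligand charges against the +2 overall charge gives an oxidation state of +2 for zinc. Zn sits in group 12, so the d-electron count is 12 − 2 = 10. A d¹⁰ ion has no crystal-field stabilisation preference between square planar and tetrahedral, so four ligands adopt the sterically favoured tetrahedral geometry. → tetrahedral.
For [IrF(OH)₃]³−: Each fluoride is −1; each hydroxide is −1; balancing the −3 overall charge requires Ir(I). Ir sits in group 9, so the d-electron count is 9 − 1 = 8. A 5d d⁸ ion has a large crystal-field splitting; square planar leaves the high-energy d_{x²−y²} orbital empty and maximises CFSE. → square planar.

[IrF(OH)₃]³−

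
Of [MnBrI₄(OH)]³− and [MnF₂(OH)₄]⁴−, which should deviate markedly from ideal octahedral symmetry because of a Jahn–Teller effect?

[MnBrI₄(OH)]³−

[MnBrI₄(OH)]³−: Each bromide is −1; each iodide is −1; each hydroxide is −1; balancing the −3 overall charge requires Mn(III). Mn sits in group 7, so the d-electron count is 7 − 3 = 4. Bromide, hydroxide, and iodide are weak-field ligands for a first-row metal, so the complex is high-spin. The t₂g³e_g¹ (high-spin) configuration has an unevenly filled e_g set; the Jahn–Teller theorem predicts a tetragonal distortion (typically axial elongation) to lift the degeneracy.
[MnF₂(OH)₄]⁴−: Summing ligand charges against the −4 overall charge gives an oxidation state of +2 for manganese. Mn sits in group 7, so the d-electron count is 7 − 2 = 5. Fluoride and hydroxide are weak-field ligands for a first-row metal, so the complex is high-spin. The d⁵ configuration leaves the e_g set evenly filled (or empty) — no strong Jahn–Teller driving force.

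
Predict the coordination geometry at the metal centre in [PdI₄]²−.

Ligand charges: each iodide is −1. With an overall charge of −2 the palladium centre must be in the +2 oxidation state.
Pd sits in group 10, so the d-electron count is 10 − 2 = 8.
With 4 monodentate ligands the coordination number is 4.
A 4d d⁸ ion has a large crystal-field splitting; square planar leaves the high-energy d_{x²−y²} orbital empty and maximises CFSE.

square planar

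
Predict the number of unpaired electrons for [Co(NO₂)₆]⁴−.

1

Ligand charges: each nitro (N-bound nitrite) is −1. With an overall charge of −4 the cobalt centre must be in the +2 oxidation state.
Cobalt is a group-9 element; Co(II) is therefore d⁷.
The spin state decides the count: Nitro (N-bound nitrite) is a strong-field ligand (high in the spectrochemical series) for a first-row metal, so the complex is low-spin.
An octahedral low-spin d⁷ ion is t₂g⁶e_g¹, giving 1 unpaired electron.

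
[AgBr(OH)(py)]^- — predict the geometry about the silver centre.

trigonal planar

Ligand charges: each bromide is −1; each hydroxide is −1; pyridine is neutral. With an overall charge of −1 the silver centre must be in the +1 oxidation state.
Silver is a group-11 element; Ag(I) is therefore d¹⁰.
Coordination number: 3.
Three ligands around a d¹⁰ centre minimise repulsion in a trigonal-planar arrangement.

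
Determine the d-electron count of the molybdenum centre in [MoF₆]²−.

Ligand charges: each fluoride is −1. With an overall charge of −2 the molybdenum centre must be in the +4 oxidation state.
Group 6 minus oxidation state 4 gives a d² configuration.

d²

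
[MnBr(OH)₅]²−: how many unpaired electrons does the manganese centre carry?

Each bromide is −1; each hydroxide is −1; balancing the −2 overall charge requires Mn(IV).
Manganese is a group-7 element; Mn(IV) is therefore d³.
In an octahedral field the d³ configuration is t₂g³e_g⁰ (only one arrangement possible), giving 3 unpaired electrons.

3 unpaired electrons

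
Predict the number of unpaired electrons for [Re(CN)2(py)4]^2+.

Ligand charges: each cyanide is −1; pyridine is neutral. With an overall charge of +2 the rhenium centre must be in the +4 oxidation state.
Group 7 minus oxidation state 4 gives a d³ configuration.
In an octahedral field the d³ configuration is t₂g³e_g⁰ (only one arrangement possible), giving 3 unpaired electrons.

3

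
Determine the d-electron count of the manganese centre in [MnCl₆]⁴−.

Each chloride is −1; balancing the −4 overall charge requires Mn(II).
Mn sits in group 7, so the d-electron count is 7 − 2 = 5.

d5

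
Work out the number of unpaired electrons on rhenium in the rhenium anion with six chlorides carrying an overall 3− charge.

2

Each chloride is −1; balancing the −3 overall charge requires Re(III).
Re sits in group 7, so the d-electron count is 7 − 3 = 4.
The spin state decides the count: a 5d ion has a large Δₒ and is invariably low-spin.
An octahedral low-spin d⁴ ion is t₂g⁴e_g⁰, giving 2 unpaired electrons.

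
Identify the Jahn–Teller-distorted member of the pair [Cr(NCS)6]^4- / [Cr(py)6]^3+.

[Cr(NCS)6]^4-: Ligand charges: each isothiocyanate is −1. With an overall charge of −4 the chromium centre must be in the +2 oxidation state. Chromium is a group-6 element; Cr(II) is therefore d⁴. Isothiocyanate is a weak-field ligand for a first-row metal, so the complex is high-spin. The t₂g³e_g¹ (high-spin) configuration has an unevenly filled e_g set; the Jahn–Teller theorem predicts a tetragonal distortion (typically axial elongation) to lift the degeneracy.
[Cr(py)6]^3+: Summing ligand charges against the +3 overall charge gives an oxidation state of +3 for chromium. Chromium is a group-6 element; Cr(III) is therefore d³. The d³ configuration leaves the e_g set evenly filled (or empty) — no strong Jahn–Teller driving force.

[Cr(NCS)6]^4-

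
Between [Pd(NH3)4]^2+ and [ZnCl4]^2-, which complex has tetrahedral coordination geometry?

For [Pd(NH3)4]^2+: Summing ligand charges against the +2 overall charge gives an oxidation state of +2 for palladium. Pd sits in group 10, so the d-electron count is 10 − 2 = 8. A 4d d⁸ ion has a large crystal-field splitting; square planar leaves the high-energy d_{x²−y²} orbital empty and maximises CFSE. → square planar.
For [ZnCl4]^2-: Summing ligand charges against the −2 overall charge gives an oxidation state of +2 for zinc. Group 12 minus oxidation state 2 gives a d¹⁰ configuration. A d¹⁰ ion has no crystal-field stabilisation preference between square planar and tetrahedral, so four ligands adopt the sterically favoured tetrahedral geometry. → tetrahedral.

[ZnCl4]^2-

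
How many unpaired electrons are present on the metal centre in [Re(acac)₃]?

2

Ligand charges: each acetylacetonate is −1. With an overall charge of 0 the rhenium centre must be in the +3 oxidation state.
Group 7 minus oxidation state 3 gives a d⁴ configuration.
Counting donor atoms: 3×acetylacetonate (bidentate) → 6 donors. Coordination number = 6.
The spin state decides the count: a 5d ion has a large Δₒ and is invariably low-spin.
An octahedral low-spin d⁴ ion is t₂g⁴e_g⁰, giving 2 unpaired electrons.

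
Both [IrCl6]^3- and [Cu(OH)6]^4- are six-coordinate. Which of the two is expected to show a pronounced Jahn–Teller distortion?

[IrCl6]^3-: Summing ligand charges against the −3 overall charge gives an oxidation state of +3 for iridium. Ir sits in group 9, so the d-electron count is 9 − 3 = 6. A 5d ion has a large Δₒ and is invariably low-spin. The d⁶ configuration leaves the e_g set evenly filled (or empty) — no strong Jahn–Teller driving force.
[Cu(OH)6]^4-: Each hydroxide is −1; balancing the −4 overall charge requires Cu(II). Cu sits in group 11, so the d-electron count is 11 − 2 = 9. The t₂g⁶e_g³ configuration has an unevenly filled e_g set; the Jahn–Teller theorem predicts a tetragonal distortion (typically axial elongation) to lift the degeneracy.

[Cu(OH)6]^4-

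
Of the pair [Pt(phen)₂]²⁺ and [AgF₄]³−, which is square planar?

For [Pt(phen)₂]²⁺: Ligand charges: 1,10-phenanthroline is neutral. With an overall charge of +2 the platinum centre must be in the +2 oxidation state. Pt sits in group 10, so the d-electron count is 10 − 2 = 8. A 5d d⁸ ion has a large crystal-field splitting; square planar leaves the high-energy d_{x²−y²} orbital empty and maximises CFSE. → square planar.
For [AgF₄]³−: Each fluoride is −1; balancing the −3 overall charge requires Ag(I). Group 11 minus oxidation state 1 gives a d¹⁰ configuration. A d¹⁰ ion has no crystal-field stabilisation preference between square planar and tetrahedral, so four ligands adopt the sterically favoured tetrahedral geometry. → tetrahedral.

[Pt(phen)₂]²⁺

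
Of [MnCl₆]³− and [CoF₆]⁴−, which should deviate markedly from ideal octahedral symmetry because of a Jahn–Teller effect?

[MnCl₆]³−

[MnCl₆]³−: Ligand charges: each chloride is −1. With an overall charge of −3 the manganese centre must be in the +3 oxidation state. Group 7 minus oxidation state 3 gives a d⁴ configuration. Chloride is a weak-field ligand for a first-row metal, so the complex is high-spin. The t₂g³e_g¹ (high-spin) configuration has an unevenly filled e_g set; the Jahn–Teller theorem predicts a tetragonal distortion (typically axial elongation) to lift the degeneracy.
[CoF₆]⁴−: Summing ligand charges against the −4 overall charge gives an oxidation state of +2 for cobalt. Cobalt is a group-9 element; Co(II) is therefore d⁷. Fluoride is a weak-field ligand for a first-row metal, so the complex is high-spin. The d⁷ configuration leaves the e_g set evenly filled (or empty) — no strong Jahn–Teller driving force.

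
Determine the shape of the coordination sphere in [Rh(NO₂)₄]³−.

square planar

Each nitro (N-bound nitrite) is −1; balancing the −3 overall charge requires Rh(I).
Group 9 minus oxidation state 1 gives a d⁸ configuration.
With 4 monodentate ligands the coordination number is 4.
A 4d d⁸ ion has a large crystal-field splitting; square planar leaves the high-energy d_{x²−y²} orbital empty and maximises CFSE.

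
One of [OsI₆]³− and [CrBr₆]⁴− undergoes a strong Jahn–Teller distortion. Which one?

[CrBr₆]⁴−

[OsI₆]³−: Each iodide is −1; balancing the −3 overall charge requires Os(III). Osmium is a group-8 element; Os(III) is therefore d⁵. A 5d ion has a large Δₒ and is invariably low-spin. The d⁵ configuration leaves the e_g set evenly filled (or empty) — no strong Jahn–Teller driving force.
[CrBr₆]⁴−: Summing ligand charges against the −4 overall charge gives an oxidation state of +2 for chromium. Cr sits in group 6, so the d-electron count is 6 − 2 = 4. Bromide is a weak-field ligand for a first-row metal, so the complex is high-spin. The t₂g³e_g¹ (high-spin) configuration has an unevenly filled e_g set; the Jahn–Teller theorem predicts a tetragonal distortion (typically axial elongation) to lift the degeneracy.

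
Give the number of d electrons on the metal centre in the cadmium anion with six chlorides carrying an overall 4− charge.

d10

Ligand charges: each chloride is −1. With an overall charge of −4 the cadmium centre must be in the +2 oxidation state.
Group 12 minus oxidation state 2 gives a d¹⁰ configuration.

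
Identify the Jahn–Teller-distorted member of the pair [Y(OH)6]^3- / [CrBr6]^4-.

[Y(OH)6]^3-: Each hydroxide is −1; balancing the −3 overall charge requires Y(III). Yttrium is a group-3 element; Y(III) is therefore d⁰. The d⁰ configuration leaves the e_g set evenly filled (or empty) — no strong Jahn–Teller driving force.
[CrBr6]^4-: Ligand charges: each bromide is −1. With an overall charge of −4 the chromium centre must be in the +2 oxidation state. Cr sits in group 6, so the d-electron count is 6 − 2 = 4. Bromide is a weak-field ligand for a first-row metal, so the complex is high-spin. The t₂g³e_g¹ (high-spin) configuration has an unevenly filled e_g set; the Jahn–Teller theorem predicts a tetragonal distortion (typically axial elongation) to lift the degeneracy.

[CrBr6]^4-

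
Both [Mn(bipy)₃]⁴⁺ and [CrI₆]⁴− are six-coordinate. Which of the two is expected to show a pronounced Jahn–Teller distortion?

[Mn(bipy)₃]⁴⁺: Summing ligand charges against the +4 overall charge gives an oxidation state of +4 for manganese. Mn sits in group 7, so the d-electron count is 7 − 4 = 3. The d³ configuration leaves the e_g set evenly filled (or empty) — no strong Jahn–Teller driving force.
[CrI₆]⁴−: Ligand charges: each iodide is −1. With an overall charge of −4 the chromium centre must be in the +2 oxidation state. Cr sits in group 6, so the d-electron count is 6 − 2 = 4. Iodide is a weak-field ligand for a first-row metal, so the complex is high-spin. The t₂g³e_g¹ (high-spin) configuration has an unevenly filled e_g set; the Jahn–Teller theorem predicts a tetragonal distortion (typically axial elongation) to lift the degeneracy.

[CrI₆]⁴−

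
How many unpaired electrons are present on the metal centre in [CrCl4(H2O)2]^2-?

4 unpaired electrons

Each chloride is −1; water is neutral; balancing the −2 overall charge requires Cr(II).
Cr sits in group 6, so the d-electron count is 6 − 2 = 4.
The spin state decides the count: Chloride is a weak-field ligand for a first-row metal, so the complex is high-spin.
An octahedral high-spin d⁴ ion is t₂g³e_g¹, giving 4 unpaired electrons.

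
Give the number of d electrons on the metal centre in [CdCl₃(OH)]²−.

Ligand charges: each chloride is −1; each hydroxide is −1. With an overall charge of −2 the cadmium centre must be in the +2 oxidation state.
Cd sits in group 12, so the d-electron count is 12 − 2 = 10.

d¹⁰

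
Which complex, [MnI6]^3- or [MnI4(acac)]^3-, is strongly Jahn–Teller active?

[MnI6]^3-: Ligand charges: each iodide is −1. With an overall charge of −3 the manganese centre must be in the +3 oxidation state. Manganese is a group-7 element; Mn(III) is therefore d⁴. Iodide is a weak-field ligand for a first-row metal, so the complex is high-spin. The t₂g³e_g¹ (high-spin) configuration has an unevenly filled e_g set; the Jahn–Teller theorem predicts a tetragonal distortion (typically axial elongation) to lift the degeneracy.
[MnI4(acac)]^3-: Each iodide is −1; each acetylacetonate is −1; balancing the −3 overall charge requires Mn(II). Manganese is a group-7 element; Mn(II) is therefore d⁵. Acetylacetonate and iodide are weak-field ligands for a first-row metal, so the complex is high-spin. The d⁵ configuration leaves the e_g set evenly filled (or empty) — no strong Jahn–Teller driving force.

[MnI6]^3-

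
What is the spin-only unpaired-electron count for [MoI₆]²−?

Summing ligand charges against the −2 overall charge gives an oxidation state of +4 for molybdenum.
Mo sits in group 6, so the d-electron count is 6 − 4 = 2.
In an octahedral field the d² configuration is t₂g²e_g⁰ (only one arrangement possible), giving 2 unpaired electrons.

2 unpaired electrons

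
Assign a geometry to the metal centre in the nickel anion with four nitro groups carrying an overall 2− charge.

Ligand charges: each nitro (N-bound nitrite) is −1. With an overall charge of −2 the nickel centre must be in the +2 oxidation state.
Nickel is a group-10 element; Ni(II) is therefore d⁸.
With 4 monodentate ligands the coordination number is 4.
Nitro (N-bound nitrite) is a strong-field ligand (high in the spectrochemical series).
A 3d d⁸ ion with strong-field ligands gains enough CFSE to favour square planar over tetrahedral.

square planar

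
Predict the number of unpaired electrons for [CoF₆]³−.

4 unpaired electrons

Summing ligand charges against the −3 overall charge gives an oxidation state of +3 for cobalt.
Co sits in group 9, so the d-electron count is 9 − 3 = 6.
The spin state decides the count: fluoride is the one ligand weak enough to leave Co(III) high-spin — [CoF₆]³⁻ is the classic exception.
An octahedral high-spin d⁶ ion is t₂g⁴e_g², giving 4 unpaired electrons.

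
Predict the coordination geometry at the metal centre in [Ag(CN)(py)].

linear

Summing ligand charges against the 0 overall charge gives an oxidation state of +1 for silver.
Silver is a group-11 element; Ag(I) is therefore d¹⁰.
With 2 monodentate ligands the coordination number is 2.
A d¹⁰ ion with only two ligands adopts a linear arrangement (sp hybridisation; no CFSE preference).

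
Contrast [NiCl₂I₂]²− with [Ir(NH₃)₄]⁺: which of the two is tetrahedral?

For [NiCl₂I₂]²−: Each chloride is −1; each iodide is −1; balancing the −2 overall charge requires Ni(II). Ni sits in group 10, so the d-electron count is 10 − 2 = 8. Chloride and iodide are weak-field ligands. With weak-field ligands the CFSE gain from square planar is small, so a 3d d⁸ ion takes the sterically preferred tetrahedral geometry. → tetrahedral.
For [Ir(NH₃)₄]⁺: Ammonia is neutral; balancing the +1 overall charge requires Ir(I). Group 9 minus oxidation state 1 gives a d⁸ configuration. A 5d d⁸ ion has a large crystal-field splitting; square planar leaves the high-energy d_{x²−y²} orbital empty and maximises CFSE. → square planar.

[NiCl₂I₂]²−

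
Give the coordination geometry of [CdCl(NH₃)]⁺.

linear

Each chloride is −1; ammonia is neutral; balancing the +1 overall charge requires Cd(II).
Cadmium is a group-12 element; Cd(II) is therefore d¹⁰.
Coordination number: 2.
A d¹⁰ ion with only two ligands adopts a linear arrangement (sp hybridisation; no CFSE preference).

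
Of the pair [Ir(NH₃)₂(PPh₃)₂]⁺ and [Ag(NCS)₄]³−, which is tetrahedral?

[Ag(NCS)₄]³−

For [Ir(NH₃)₂(PPh₃)₂]⁺: Ligand charges: ammonia is neutral; triphenylphosphine is neutral. With an overall charge of +1 the iridium centre must be in the +1 oxidation state. Ir sits in group 9, so the d-electron count is 9 − 1 = 8. A 5d d⁸ ion has a large crystal-field splitting; square planar leaves the high-energy d_{x²−y²} orbital empty and maximises CFSE. → square planar.
For [Ag(NCS)₄]³−: Summing ligand charges against the −3 overall charge gives an oxidation state of +1 for silver. Ag sits in group 11, so the d-electron count is 11 − 1 = 10. A d¹⁰ ion has no crystal-field stabilisation preference between square planar and tetrahedral, so four ligands adopt the sterically favoured tetrahedral geometry. → tetrahedral.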